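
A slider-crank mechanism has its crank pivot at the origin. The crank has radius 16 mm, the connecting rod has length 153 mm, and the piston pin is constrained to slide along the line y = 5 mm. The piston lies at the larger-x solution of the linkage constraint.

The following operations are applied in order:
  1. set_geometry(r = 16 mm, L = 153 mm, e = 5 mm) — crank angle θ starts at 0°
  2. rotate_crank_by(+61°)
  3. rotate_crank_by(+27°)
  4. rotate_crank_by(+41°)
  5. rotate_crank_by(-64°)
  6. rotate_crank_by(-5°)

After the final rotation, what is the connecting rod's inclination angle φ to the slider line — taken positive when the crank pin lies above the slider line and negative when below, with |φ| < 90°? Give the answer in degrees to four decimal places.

set_geometry: r = 16 mm, L = 153 mm, e = 5 mm; θ ← 0°
rotate_crank_by(+61°): θ ← 0° +61° = 61°
rotate_crank_by(+27°): θ ← 61° +27° = 88°
rotate_crank_by(+41°): θ ← 88° +41° = 129°
rotate_crank_by(-64°): θ ← 129° -64° = 65°
rotate_crank_by(-5°): θ ← 65° -5° = 60°
crank pin P = (r cos θ, r sin θ) = (8.000000, 13.856406)
h = r sin θ − e = 13.856406 − 5 = 8.856406
sin φ = h / L = 8.856406 / 153 = 0.05788501
φ = arcsin(0.05788501) = 3.318422°

3.3184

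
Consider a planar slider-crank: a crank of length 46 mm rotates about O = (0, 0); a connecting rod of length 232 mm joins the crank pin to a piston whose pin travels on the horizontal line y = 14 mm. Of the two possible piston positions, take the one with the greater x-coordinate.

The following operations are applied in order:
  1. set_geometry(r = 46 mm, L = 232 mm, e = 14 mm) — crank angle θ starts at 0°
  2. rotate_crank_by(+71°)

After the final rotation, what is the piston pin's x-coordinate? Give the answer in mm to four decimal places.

245.0937

set_geometry: r = 46 mm, L = 232 mm, e = 14 mm; θ ← 0°
rotate_crank_by(+71°): θ ← 0° +71° = 71°
crank pin P = (r cos θ, r sin θ) = (14.976135, 43.493854)
h = r sin θ − e = 43.493854 − 14 = 29.493854
x = r cos θ + √(L² − h²) = 14.976135 + √(53824.0 − 869.8875) = 14.976135 + 230.117606 = 245.093741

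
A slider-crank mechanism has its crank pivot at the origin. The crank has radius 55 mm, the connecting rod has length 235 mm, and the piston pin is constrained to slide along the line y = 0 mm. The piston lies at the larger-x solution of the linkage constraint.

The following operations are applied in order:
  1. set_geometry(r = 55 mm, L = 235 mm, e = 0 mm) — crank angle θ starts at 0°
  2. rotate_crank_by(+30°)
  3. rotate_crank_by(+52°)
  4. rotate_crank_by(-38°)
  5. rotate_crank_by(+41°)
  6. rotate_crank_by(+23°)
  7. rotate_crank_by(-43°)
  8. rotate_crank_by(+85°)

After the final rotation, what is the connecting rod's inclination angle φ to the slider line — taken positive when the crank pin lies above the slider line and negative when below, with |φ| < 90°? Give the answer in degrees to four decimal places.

6.7202

set_geometry: r = 55 mm, L = 235 mm, e = 0 mm; θ ← 0°
rotate_crank_by(+30°): θ ← 0° +30° = 30°
rotate_crank_by(+52°): θ ← 30° +52° = 82°
rotate_crank_by(-38°): θ ← 82° -38° = 44°
rotate_crank_by(+41°): θ ← 44° +41° = 85°
rotate_crank_by(+23°): θ ← 85° +23° = 108°
rotate_crank_by(-43°): θ ← 108° -43° = 65°
rotate_crank_by(+85°): θ ← 65° +85° = 150°
crank pin P = (r cos θ, r sin θ) = (-47.631397, 27.500000)
h = r sin θ − e = 27.500000 − 0 = 27.500000
sin φ = h / L = 27.500000 / 235 = 0.11702128
φ = arcsin(0.11702128) = 6.720223°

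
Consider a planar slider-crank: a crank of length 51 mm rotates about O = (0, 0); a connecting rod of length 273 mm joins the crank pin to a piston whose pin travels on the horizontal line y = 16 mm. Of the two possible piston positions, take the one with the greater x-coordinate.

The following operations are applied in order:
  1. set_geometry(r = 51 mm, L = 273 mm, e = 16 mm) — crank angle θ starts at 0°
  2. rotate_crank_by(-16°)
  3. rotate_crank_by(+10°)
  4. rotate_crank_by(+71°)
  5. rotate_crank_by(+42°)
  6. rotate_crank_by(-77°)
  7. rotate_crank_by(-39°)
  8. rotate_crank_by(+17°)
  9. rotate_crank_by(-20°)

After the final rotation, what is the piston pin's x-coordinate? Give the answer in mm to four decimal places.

321.5862

set_geometry: r = 51 mm, L = 273 mm, e = 16 mm; θ ← 0°
rotate_crank_by(-16°): θ ← 0° -16° = -16°
rotate_crank_by(+10°): θ ← -16° +10° = -6°
rotate_crank_by(+71°): θ ← -6° +71° = 65°
rotate_crank_by(+42°): θ ← 65° +42° = 107°
rotate_crank_by(-77°): θ ← 107° -77° = 30°
rotate_crank_by(-39°): θ ← 30° -39° = -9°
rotate_crank_by(+17°): θ ← -9° +17° = 8°
rotate_crank_by(-20°): θ ← 8° -20° = -12°
crank pin P = (r cos θ, r sin θ) = (49.885528, -10.603496)
h = r sin θ − e = -10.603496 − 16 = -26.603496
x = r cos θ + √(L² − h²) = 49.885528 + √(74529.0 − 707.7460) = 49.885528 + 271.700670 = 321.586197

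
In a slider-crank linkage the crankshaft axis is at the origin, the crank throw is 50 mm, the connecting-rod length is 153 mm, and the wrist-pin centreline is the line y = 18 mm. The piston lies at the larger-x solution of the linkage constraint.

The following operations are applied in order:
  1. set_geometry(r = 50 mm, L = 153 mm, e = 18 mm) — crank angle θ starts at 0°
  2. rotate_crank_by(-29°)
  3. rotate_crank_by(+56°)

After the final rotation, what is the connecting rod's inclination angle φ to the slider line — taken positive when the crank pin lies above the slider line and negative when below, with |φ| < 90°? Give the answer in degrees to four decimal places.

set_geometry: r = 50 mm, L = 153 mm, e = 18 mm; θ ← 0°
rotate_crank_by(-29°): θ ← 0° -29° = -29°
rotate_crank_by(+56°): θ ← -29° +56° = 27°
crank pin P = (r cos θ, r sin θ) = (44.550326, 22.699525)
h = r sin θ − e = 22.699525 − 18 = 4.699525
sin φ = h / L = 4.699525 / 153 = 0.03071585
φ = arcsin(0.03071585) = 1.760165°

1.7602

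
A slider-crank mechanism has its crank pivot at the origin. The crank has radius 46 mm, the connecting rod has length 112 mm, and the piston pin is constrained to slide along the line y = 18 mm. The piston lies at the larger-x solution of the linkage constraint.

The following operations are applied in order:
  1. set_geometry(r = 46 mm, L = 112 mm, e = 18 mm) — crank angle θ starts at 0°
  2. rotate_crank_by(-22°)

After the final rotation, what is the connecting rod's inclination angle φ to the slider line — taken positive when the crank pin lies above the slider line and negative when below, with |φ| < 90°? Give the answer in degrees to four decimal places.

set_geometry: r = 46 mm, L = 112 mm, e = 18 mm; θ ← 0°
rotate_crank_by(-22°): θ ← 0° -22° = -22°
crank pin P = (r cos θ, r sin θ) = (42.650457, -17.231903)
h = r sin θ − e = -17.231903 − 18 = -35.231903
sin φ = h / L = -35.231903 / 112 = -0.31457057
φ = arcsin(-0.31457057) = -18.334891°

-18.3349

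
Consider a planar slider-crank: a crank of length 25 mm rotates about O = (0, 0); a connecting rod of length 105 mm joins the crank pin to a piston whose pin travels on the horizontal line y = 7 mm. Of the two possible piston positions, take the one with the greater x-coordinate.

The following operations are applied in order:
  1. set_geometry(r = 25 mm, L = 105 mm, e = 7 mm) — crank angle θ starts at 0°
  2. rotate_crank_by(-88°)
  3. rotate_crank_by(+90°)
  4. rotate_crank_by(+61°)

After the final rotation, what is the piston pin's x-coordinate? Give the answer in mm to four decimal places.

115.2327

set_geometry: r = 25 mm, L = 105 mm, e = 7 mm; θ ← 0°
rotate_crank_by(-88°): θ ← 0° -88° = -88°
rotate_crank_by(+90°): θ ← -88° +90° = 2°
rotate_crank_by(+61°): θ ← 2° +61° = 63°
crank pin P = (r cos θ, r sin θ) = (11.349762, 22.275163)
h = r sin θ − e = 22.275163 − 7 = 15.275163
x = r cos θ + √(L² − h²) = 11.349762 + √(11025.0 − 233.3306) = 11.349762 + 103.882960 = 115.232723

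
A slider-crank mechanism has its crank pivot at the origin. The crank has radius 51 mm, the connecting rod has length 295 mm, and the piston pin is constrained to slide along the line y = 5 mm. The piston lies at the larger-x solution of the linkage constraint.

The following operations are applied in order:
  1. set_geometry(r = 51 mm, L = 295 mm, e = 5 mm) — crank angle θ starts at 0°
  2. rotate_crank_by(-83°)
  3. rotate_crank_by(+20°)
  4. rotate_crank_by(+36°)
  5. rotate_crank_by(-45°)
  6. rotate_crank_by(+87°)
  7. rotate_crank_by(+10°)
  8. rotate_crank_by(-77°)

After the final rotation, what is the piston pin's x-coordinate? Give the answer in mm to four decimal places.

322.9172

set_geometry: r = 51 mm, L = 295 mm, e = 5 mm; θ ← 0°
rotate_crank_by(-83°): θ ← 0° -83° = -83°
rotate_crank_by(+20°): θ ← -83° +20° = -63°
rotate_crank_by(+36°): θ ← -63° +36° = -27°
rotate_crank_by(-45°): θ ← -27° -45° = -72°
rotate_crank_by(+87°): θ ← -72° +87° = 15°
rotate_crank_by(+10°): θ ← 15° +10° = 25°
rotate_crank_by(-77°): θ ← 25° -77° = -52°
crank pin P = (r cos θ, r sin θ) = (31.398735, -40.188548)
h = r sin θ − e = -40.188548 − 5 = -45.188548
x = r cos θ + √(L² − h²) = 31.398735 + √(87025.0 − 2042.0049) = 31.398735 + 291.518430 = 322.917165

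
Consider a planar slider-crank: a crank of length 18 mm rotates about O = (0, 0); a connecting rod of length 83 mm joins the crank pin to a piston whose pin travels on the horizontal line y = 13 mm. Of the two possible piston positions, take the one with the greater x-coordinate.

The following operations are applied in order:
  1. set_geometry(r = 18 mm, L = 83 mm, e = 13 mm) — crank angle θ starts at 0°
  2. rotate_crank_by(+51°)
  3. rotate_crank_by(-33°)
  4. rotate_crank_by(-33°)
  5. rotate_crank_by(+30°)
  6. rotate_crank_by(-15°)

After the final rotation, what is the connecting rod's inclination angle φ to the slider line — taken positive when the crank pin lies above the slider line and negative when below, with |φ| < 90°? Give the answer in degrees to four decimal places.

-9.0111

set_geometry: r = 18 mm, L = 83 mm, e = 13 mm; θ ← 0°
rotate_crank_by(+51°): θ ← 0° +51° = 51°
rotate_crank_by(-33°): θ ← 51° -33° = 18°
rotate_crank_by(-33°): θ ← 18° -33° = -15°
rotate_crank_by(+30°): θ ← -15° +30° = 15°
rotate_crank_by(-15°): θ ← 15° -15° = 0°
crank pin P = (r cos θ, r sin θ) = (18.000000, 0.000000)
h = r sin θ − e = 0.000000 − 13 = -13.000000
sin φ = h / L = -13.000000 / 83 = -0.15662651
φ = arcsin(-0.15662651) = -9.011140°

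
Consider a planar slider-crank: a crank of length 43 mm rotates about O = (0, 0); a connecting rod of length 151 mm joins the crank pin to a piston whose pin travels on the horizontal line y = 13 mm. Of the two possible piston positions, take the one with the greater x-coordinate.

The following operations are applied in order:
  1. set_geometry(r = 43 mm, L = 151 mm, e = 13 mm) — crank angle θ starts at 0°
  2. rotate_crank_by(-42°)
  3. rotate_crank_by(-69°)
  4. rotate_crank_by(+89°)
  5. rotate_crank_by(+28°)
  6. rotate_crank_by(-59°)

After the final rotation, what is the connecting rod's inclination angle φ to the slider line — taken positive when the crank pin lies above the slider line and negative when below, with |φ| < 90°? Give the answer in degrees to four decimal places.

set_geometry: r = 43 mm, L = 151 mm, e = 13 mm; θ ← 0°
rotate_crank_by(-42°): θ ← 0° -42° = -42°
rotate_crank_by(-69°): θ ← -42° -69° = -111°
rotate_crank_by(+89°): θ ← -111° +89° = -22°
rotate_crank_by(+28°): θ ← -22° +28° = 6°
rotate_crank_by(-59°): θ ← 6° -59° = -53°
crank pin P = (r cos θ, r sin θ) = (25.878046, -34.341327)
h = r sin θ − e = -34.341327 − 13 = -47.341327
sin φ = h / L = -47.341327 / 151 = -0.31351872
φ = arcsin(-0.31351872) = -18.271413°

-18.2714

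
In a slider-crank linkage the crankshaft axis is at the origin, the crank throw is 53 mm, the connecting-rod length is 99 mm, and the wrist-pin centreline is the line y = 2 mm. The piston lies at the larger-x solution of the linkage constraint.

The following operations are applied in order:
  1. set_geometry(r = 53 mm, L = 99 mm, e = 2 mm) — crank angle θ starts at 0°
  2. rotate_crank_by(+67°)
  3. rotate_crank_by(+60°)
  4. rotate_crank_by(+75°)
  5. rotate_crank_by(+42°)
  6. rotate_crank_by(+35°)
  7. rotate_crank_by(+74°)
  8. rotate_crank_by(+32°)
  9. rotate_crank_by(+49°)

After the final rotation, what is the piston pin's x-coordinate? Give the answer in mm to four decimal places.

100.6623

set_geometry: r = 53 mm, L = 99 mm, e = 2 mm; θ ← 0°
rotate_crank_by(+67°): θ ← 0° +67° = 67°
rotate_crank_by(+60°): θ ← 67° +60° = 127°
rotate_crank_by(+75°): θ ← 127° +75° = 202°
rotate_crank_by(+42°): θ ← 202° +42° = 244°
rotate_crank_by(+35°): θ ← 244° +35° = 279°
rotate_crank_by(+74°): θ ← 279° +74° = 353°
rotate_crank_by(+32°): θ ← 353° +32° = 385°
rotate_crank_by(+49°): θ ← 385° +49° = 434°
crank pin P = (r cos θ, r sin θ) = (14.608780, 50.946870)
h = r sin θ − e = 50.946870 − 2 = 48.946870
x = r cos θ + √(L² − h²) = 14.608780 + √(9801.0 − 2395.7961) = 14.608780 + 86.053495 = 100.662274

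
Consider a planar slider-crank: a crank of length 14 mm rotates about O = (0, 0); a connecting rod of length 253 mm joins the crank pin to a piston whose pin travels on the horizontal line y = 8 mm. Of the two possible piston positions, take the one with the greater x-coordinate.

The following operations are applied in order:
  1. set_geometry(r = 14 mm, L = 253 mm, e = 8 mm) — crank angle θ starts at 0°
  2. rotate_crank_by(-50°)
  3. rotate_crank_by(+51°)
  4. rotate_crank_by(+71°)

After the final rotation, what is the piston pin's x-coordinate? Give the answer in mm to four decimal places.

257.2704

set_geometry: r = 14 mm, L = 253 mm, e = 8 mm; θ ← 0°
rotate_crank_by(-50°): θ ← 0° -50° = -50°
rotate_crank_by(+51°): θ ← -50° +51° = 1°
rotate_crank_by(+71°): θ ← 1° +71° = 72°
crank pin P = (r cos θ, r sin θ) = (4.326238, 13.314791)
h = r sin θ − e = 13.314791 − 8 = 5.314791
x = r cos θ + √(L² − h²) = 4.326238 + √(64009.0 − 28.2470) = 4.326238 + 252.944170 = 257.270408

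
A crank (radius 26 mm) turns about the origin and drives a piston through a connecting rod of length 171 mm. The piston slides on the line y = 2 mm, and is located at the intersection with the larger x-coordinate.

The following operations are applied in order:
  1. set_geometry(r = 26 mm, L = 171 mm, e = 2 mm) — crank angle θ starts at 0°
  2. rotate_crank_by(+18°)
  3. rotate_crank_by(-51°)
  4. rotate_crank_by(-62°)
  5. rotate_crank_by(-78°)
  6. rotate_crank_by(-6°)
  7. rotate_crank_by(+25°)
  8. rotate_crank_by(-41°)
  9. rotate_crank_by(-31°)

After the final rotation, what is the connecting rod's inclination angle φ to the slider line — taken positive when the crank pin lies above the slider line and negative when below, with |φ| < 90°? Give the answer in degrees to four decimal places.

5.6054

set_geometry: r = 26 mm, L = 171 mm, e = 2 mm; θ ← 0°
rotate_crank_by(+18°): θ ← 0° +18° = 18°
rotate_crank_by(-51°): θ ← 18° -51° = -33°
rotate_crank_by(-62°): θ ← -33° -62° = -95°
rotate_crank_by(-78°): θ ← -95° -78° = -173°
rotate_crank_by(-6°): θ ← -173° -6° = -179°
rotate_crank_by(+25°): θ ← -179° +25° = -154°
rotate_crank_by(-41°): θ ← -154° -41° = -195°
rotate_crank_by(-31°): θ ← -195° -31° = -226°
crank pin P = (r cos θ, r sin θ) = (-18.061118, 18.702835)
h = r sin θ − e = 18.702835 − 2 = 16.702835
sin φ = h / L = 16.702835 / 171 = 0.09767740
φ = arcsin(0.09767740) = 5.605440°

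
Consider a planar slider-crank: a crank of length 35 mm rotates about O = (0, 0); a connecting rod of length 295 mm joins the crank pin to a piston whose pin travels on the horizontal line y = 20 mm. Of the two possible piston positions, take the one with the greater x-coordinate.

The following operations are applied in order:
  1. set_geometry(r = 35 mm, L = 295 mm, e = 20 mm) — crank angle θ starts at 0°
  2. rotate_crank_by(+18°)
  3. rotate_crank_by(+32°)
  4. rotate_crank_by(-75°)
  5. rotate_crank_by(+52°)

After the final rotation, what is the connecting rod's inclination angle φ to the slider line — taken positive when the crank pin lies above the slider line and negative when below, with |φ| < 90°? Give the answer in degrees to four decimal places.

-0.7983

set_geometry: r = 35 mm, L = 295 mm, e = 20 mm; θ ← 0°
rotate_crank_by(+18°): θ ← 0° +18° = 18°
rotate_crank_by(+32°): θ ← 18° +32° = 50°
rotate_crank_by(-75°): θ ← 50° -75° = -25°
rotate_crank_by(+52°): θ ← -25° +52° = 27°
crank pin P = (r cos θ, r sin θ) = (31.185228, 15.889667)
h = r sin θ − e = 15.889667 − 20 = -4.110333
sin φ = h / L = -4.110333 / 295 = -0.01393333
φ = arcsin(-0.01393333) = -0.798347°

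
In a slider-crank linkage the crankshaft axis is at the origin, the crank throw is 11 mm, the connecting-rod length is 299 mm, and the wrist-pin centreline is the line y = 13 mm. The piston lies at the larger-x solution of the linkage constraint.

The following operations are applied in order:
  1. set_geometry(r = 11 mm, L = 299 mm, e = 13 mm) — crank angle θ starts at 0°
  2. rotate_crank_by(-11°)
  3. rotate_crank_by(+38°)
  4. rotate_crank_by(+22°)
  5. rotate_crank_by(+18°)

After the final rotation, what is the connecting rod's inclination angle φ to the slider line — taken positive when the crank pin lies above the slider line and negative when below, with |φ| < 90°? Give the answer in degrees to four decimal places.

-0.5508

set_geometry: r = 11 mm, L = 299 mm, e = 13 mm; θ ← 0°
rotate_crank_by(-11°): θ ← 0° -11° = -11°
rotate_crank_by(+38°): θ ← -11° +38° = 27°
rotate_crank_by(+22°): θ ← 27° +22° = 49°
rotate_crank_by(+18°): θ ← 49° +18° = 67°
crank pin P = (r cos θ, r sin θ) = (4.298042, 10.125553)
h = r sin θ − e = 10.125553 − 13 = -2.874447
sin φ = h / L = -2.874447 / 299 = -0.00961353
φ = arcsin(-0.00961353) = -0.550823°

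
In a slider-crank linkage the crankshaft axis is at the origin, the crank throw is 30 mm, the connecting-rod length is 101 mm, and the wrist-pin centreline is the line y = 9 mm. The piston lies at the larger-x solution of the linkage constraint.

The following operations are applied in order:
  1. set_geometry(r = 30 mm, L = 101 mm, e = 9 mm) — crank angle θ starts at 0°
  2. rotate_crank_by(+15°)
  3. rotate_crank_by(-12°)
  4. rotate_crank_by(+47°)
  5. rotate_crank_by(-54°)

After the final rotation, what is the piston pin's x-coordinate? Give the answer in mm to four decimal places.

set_geometry: r = 30 mm, L = 101 mm, e = 9 mm; θ ← 0°
rotate_crank_by(+15°): θ ← 0° +15° = 15°
rotate_crank_by(-12°): θ ← 15° -12° = 3°
rotate_crank_by(+47°): θ ← 3° +47° = 50°
rotate_crank_by(-54°): θ ← 50° -54° = -4°
crank pin P = (r cos θ, r sin θ) = (29.926922, -2.092694)
h = r sin θ − e = -2.092694 − 9 = -11.092694
x = r cos θ + √(L² − h²) = 29.926922 + √(10201.0 − 123.0479) = 29.926922 + 100.389004 = 130.315926

130.3159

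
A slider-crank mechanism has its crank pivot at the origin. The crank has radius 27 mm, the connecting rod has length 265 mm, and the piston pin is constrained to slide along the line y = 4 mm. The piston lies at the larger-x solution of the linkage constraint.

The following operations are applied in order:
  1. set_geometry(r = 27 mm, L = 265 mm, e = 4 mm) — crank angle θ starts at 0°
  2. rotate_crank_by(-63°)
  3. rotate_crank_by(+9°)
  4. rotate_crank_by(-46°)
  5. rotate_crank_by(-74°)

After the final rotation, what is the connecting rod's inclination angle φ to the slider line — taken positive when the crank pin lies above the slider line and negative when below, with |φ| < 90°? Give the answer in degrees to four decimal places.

set_geometry: r = 27 mm, L = 265 mm, e = 4 mm; θ ← 0°
rotate_crank_by(-63°): θ ← 0° -63° = -63°
rotate_crank_by(+9°): θ ← -63° +9° = -54°
rotate_crank_by(-46°): θ ← -54° -46° = -100°
rotate_crank_by(-74°): θ ← -100° -74° = -174°
crank pin P = (r cos θ, r sin θ) = (-26.852091, -2.822269)
h = r sin θ − e = -2.822269 − 4 = -6.822269
sin φ = h / L = -6.822269 / 265 = -0.02574441
φ = arcsin(-0.02574441) = -1.475209°

-1.4752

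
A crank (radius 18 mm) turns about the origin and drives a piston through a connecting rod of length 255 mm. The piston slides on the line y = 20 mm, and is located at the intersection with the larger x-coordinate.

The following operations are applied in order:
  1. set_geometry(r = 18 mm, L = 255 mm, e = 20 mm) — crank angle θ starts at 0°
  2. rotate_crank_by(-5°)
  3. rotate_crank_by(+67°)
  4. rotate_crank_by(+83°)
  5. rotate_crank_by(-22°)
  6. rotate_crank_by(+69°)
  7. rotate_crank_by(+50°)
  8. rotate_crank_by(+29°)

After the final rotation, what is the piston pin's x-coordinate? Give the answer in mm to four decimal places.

set_geometry: r = 18 mm, L = 255 mm, e = 20 mm; θ ← 0°
rotate_crank_by(-5°): θ ← 0° -5° = -5°
rotate_crank_by(+67°): θ ← -5° +67° = 62°
rotate_crank_by(+83°): θ ← 62° +83° = 145°
rotate_crank_by(-22°): θ ← 145° -22° = 123°
rotate_crank_by(+69°): θ ← 123° +69° = 192°
rotate_crank_by(+50°): θ ← 192° +50° = 242°
rotate_crank_by(+29°): θ ← 242° +29° = 271°
crank pin P = (r cos θ, r sin θ) = (0.314143, -17.997259)
h = r sin θ − e = -17.997259 − 20 = -37.997259
x = r cos θ + √(L² − h²) = 0.314143 + √(65025.0 − 1443.7917) = 0.314143 + 252.153145 = 252.467288

252.4673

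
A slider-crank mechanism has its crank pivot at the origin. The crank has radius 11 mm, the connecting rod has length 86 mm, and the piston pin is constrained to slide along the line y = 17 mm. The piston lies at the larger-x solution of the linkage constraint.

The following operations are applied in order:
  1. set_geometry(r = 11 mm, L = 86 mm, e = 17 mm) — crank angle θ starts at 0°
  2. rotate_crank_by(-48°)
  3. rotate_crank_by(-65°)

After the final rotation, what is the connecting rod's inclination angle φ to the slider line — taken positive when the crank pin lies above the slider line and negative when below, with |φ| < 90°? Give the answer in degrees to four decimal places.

set_geometry: r = 11 mm, L = 86 mm, e = 17 mm; θ ← 0°
rotate_crank_by(-48°): θ ← 0° -48° = -48°
rotate_crank_by(-65°): θ ← -48° -65° = -113°
crank pin P = (r cos θ, r sin θ) = (-4.298042, -10.125553)
h = r sin θ − e = -10.125553 − 17 = -27.125553
sin φ = h / L = -27.125553 / 86 = -0.31541341
φ = arcsin(-0.31541341) = -18.385773°

-18.3858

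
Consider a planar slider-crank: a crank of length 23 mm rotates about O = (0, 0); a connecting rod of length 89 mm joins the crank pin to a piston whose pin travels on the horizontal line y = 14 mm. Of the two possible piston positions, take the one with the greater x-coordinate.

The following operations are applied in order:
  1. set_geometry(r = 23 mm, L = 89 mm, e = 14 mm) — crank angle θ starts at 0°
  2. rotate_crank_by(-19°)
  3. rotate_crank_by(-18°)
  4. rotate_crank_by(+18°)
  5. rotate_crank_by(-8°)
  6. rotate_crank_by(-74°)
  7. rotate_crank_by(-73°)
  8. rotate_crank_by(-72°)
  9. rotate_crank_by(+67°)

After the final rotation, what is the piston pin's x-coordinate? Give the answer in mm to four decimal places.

64.8306

set_geometry: r = 23 mm, L = 89 mm, e = 14 mm; θ ← 0°
rotate_crank_by(-19°): θ ← 0° -19° = -19°
rotate_crank_by(-18°): θ ← -19° -18° = -37°
rotate_crank_by(+18°): θ ← -37° +18° = -19°
rotate_crank_by(-8°): θ ← -19° -8° = -27°
rotate_crank_by(-74°): θ ← -27° -74° = -101°
rotate_crank_by(-73°): θ ← -101° -73° = -174°
rotate_crank_by(-72°): θ ← -174° -72° = -246°
rotate_crank_by(+67°): θ ← -246° +67° = -179°
crank pin P = (r cos θ, r sin θ) = (-22.996497, -0.401405)
h = r sin θ − e = -0.401405 − 14 = -14.401405
x = r cos θ + √(L² − h²) = -22.996497 + √(7921.0 − 207.4005) = -22.996497 + 87.827100 = 64.830603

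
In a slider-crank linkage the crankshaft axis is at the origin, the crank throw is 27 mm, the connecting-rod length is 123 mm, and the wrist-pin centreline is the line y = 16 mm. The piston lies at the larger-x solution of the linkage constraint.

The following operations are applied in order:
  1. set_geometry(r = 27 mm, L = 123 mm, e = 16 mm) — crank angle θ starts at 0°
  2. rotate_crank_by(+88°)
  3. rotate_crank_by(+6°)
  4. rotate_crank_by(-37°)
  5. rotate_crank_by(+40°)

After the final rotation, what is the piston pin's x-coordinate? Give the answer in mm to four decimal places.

119.2346

set_geometry: r = 27 mm, L = 123 mm, e = 16 mm; θ ← 0°
rotate_crank_by(+88°): θ ← 0° +88° = 88°
rotate_crank_by(+6°): θ ← 88° +6° = 94°
rotate_crank_by(-37°): θ ← 94° -37° = 57°
rotate_crank_by(+40°): θ ← 57° +40° = 97°
crank pin P = (r cos θ, r sin θ) = (-3.290472, 26.798746)
h = r sin θ − e = 26.798746 − 16 = 10.798746
x = r cos θ + √(L² − h²) = -3.290472 + √(15129.0 − 116.6129) = -3.290472 + 122.525047 = 119.234574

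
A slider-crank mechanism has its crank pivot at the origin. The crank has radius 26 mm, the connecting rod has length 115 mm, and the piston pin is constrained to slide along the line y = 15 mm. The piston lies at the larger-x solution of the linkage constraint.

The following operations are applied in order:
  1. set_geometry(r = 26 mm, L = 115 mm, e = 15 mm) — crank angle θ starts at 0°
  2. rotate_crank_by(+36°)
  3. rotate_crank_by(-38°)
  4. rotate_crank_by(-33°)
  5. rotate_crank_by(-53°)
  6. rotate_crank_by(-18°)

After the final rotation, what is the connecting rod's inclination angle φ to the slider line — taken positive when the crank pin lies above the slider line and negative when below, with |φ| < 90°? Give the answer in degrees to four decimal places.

-20.3506

set_geometry: r = 26 mm, L = 115 mm, e = 15 mm; θ ← 0°
rotate_crank_by(+36°): θ ← 0° +36° = 36°
rotate_crank_by(-38°): θ ← 36° -38° = -2°
rotate_crank_by(-33°): θ ← -2° -33° = -35°
rotate_crank_by(-53°): θ ← -35° -53° = -88°
rotate_crank_by(-18°): θ ← -88° -18° = -106°
crank pin P = (r cos θ, r sin θ) = (-7.166571, -24.992804)
h = r sin θ − e = -24.992804 − 15 = -39.992804
sin φ = h / L = -39.992804 / 115 = -0.34776351
φ = arcsin(-0.34776351) = -20.350583°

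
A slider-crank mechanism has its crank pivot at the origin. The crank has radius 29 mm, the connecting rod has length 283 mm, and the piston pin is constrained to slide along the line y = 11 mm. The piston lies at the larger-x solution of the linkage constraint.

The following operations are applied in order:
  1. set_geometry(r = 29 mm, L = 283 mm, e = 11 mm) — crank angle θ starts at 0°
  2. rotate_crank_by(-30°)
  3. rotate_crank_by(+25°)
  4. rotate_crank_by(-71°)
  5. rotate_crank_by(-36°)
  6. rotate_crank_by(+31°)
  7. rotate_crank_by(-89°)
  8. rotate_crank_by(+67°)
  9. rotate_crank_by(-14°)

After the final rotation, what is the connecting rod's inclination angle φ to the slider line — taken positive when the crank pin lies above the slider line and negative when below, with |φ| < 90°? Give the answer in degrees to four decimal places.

set_geometry: r = 29 mm, L = 283 mm, e = 11 mm; θ ← 0°
rotate_crank_by(-30°): θ ← 0° -30° = -30°
rotate_crank_by(+25°): θ ← -30° +25° = -5°
rotate_crank_by(-71°): θ ← -5° -71° = -76°
rotate_crank_by(-36°): θ ← -76° -36° = -112°
rotate_crank_by(+31°): θ ← -112° +31° = -81°
rotate_crank_by(-89°): θ ← -81° -89° = -170°
rotate_crank_by(+67°): θ ← -170° +67° = -103°
rotate_crank_by(-14°): θ ← -103° -14° = -117°
crank pin P = (r cos θ, r sin θ) = (-13.165724, -25.839189)
h = r sin θ − e = -25.839189 − 11 = -36.839189
sin φ = h / L = -36.839189 / 283 = -0.13017381
φ = arcsin(-0.13017381) = -7.479636°

-7.4796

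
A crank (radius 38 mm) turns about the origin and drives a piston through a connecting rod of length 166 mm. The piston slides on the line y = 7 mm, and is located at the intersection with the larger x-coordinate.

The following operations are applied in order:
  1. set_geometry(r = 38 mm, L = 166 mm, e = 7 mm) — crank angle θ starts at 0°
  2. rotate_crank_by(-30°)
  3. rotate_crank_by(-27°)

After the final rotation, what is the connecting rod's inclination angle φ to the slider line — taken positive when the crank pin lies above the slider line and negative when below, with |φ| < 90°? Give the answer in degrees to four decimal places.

-13.5417

set_geometry: r = 38 mm, L = 166 mm, e = 7 mm; θ ← 0°
rotate_crank_by(-30°): θ ← 0° -30° = -30°
rotate_crank_by(-27°): θ ← -30° -27° = -57°
crank pin P = (r cos θ, r sin θ) = (20.696283, -31.869482)
h = r sin θ − e = -31.869482 − 7 = -38.869482
sin φ = h / L = -38.869482 / 166 = -0.23415350
φ = arcsin(-0.23415350) = -13.541730°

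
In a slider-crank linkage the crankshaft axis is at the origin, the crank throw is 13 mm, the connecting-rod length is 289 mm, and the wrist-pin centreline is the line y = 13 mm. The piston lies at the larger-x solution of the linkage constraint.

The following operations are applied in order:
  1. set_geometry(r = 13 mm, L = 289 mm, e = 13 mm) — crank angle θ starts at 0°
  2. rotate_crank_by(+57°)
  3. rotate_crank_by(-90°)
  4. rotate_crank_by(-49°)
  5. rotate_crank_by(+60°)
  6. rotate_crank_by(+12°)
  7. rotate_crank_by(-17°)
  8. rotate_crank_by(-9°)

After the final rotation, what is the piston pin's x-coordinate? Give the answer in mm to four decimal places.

298.7792

set_geometry: r = 13 mm, L = 289 mm, e = 13 mm; θ ← 0°
rotate_crank_by(+57°): θ ← 0° +57° = 57°
rotate_crank_by(-90°): θ ← 57° -90° = -33°
rotate_crank_by(-49°): θ ← -33° -49° = -82°
rotate_crank_by(+60°): θ ← -82° +60° = -22°
rotate_crank_by(+12°): θ ← -22° +12° = -10°
rotate_crank_by(-17°): θ ← -10° -17° = -27°
rotate_crank_by(-9°): θ ← -27° -9° = -36°
crank pin P = (r cos θ, r sin θ) = (10.517221, -7.641208)
h = r sin θ − e = -7.641208 − 13 = -20.641208
x = r cos θ + √(L² − h²) = 10.517221 + √(83521.0 − 426.0595) = 10.517221 + 288.261930 = 298.779151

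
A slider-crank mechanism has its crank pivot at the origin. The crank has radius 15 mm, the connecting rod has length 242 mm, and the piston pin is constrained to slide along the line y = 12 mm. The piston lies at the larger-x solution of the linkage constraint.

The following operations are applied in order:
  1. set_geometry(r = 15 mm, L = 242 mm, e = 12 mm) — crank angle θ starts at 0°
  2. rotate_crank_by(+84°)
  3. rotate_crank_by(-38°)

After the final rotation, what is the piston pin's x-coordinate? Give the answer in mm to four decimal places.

set_geometry: r = 15 mm, L = 242 mm, e = 12 mm; θ ← 0°
rotate_crank_by(+84°): θ ← 0° +84° = 84°
rotate_crank_by(-38°): θ ← 84° -38° = 46°
crank pin P = (r cos θ, r sin θ) = (10.419876, 10.790097)
h = r sin θ − e = 10.790097 − 12 = -1.209903
x = r cos θ + √(L² − h²) = 10.419876 + √(58564.0 − 1.4639) = 10.419876 + 241.996975 = 252.416851

252.4169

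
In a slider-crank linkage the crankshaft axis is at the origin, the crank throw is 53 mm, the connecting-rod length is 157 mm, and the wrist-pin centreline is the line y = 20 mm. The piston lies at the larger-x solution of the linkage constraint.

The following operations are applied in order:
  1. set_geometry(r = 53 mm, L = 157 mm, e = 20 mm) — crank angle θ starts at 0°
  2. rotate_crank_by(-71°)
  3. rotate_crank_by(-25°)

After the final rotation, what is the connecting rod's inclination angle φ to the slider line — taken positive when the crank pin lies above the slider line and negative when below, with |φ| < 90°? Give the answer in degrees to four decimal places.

-27.5885

set_geometry: r = 53 mm, L = 157 mm, e = 20 mm; θ ← 0°
rotate_crank_by(-71°): θ ← 0° -71° = -71°
rotate_crank_by(-25°): θ ← -71° -25° = -96°
crank pin P = (r cos θ, r sin θ) = (-5.540009, -52.709660)
h = r sin θ − e = -52.709660 − 20 = -72.709660
sin φ = h / L = -72.709660 / 157 = -0.46311886
φ = arcsin(-0.46311886) = -27.588545°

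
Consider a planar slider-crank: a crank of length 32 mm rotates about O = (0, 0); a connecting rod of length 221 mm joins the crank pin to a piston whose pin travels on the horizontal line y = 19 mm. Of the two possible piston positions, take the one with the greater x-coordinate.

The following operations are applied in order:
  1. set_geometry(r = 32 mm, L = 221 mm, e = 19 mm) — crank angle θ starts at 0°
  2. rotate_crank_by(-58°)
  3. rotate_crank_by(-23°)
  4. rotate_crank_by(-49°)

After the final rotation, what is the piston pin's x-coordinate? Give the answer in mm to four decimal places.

set_geometry: r = 32 mm, L = 221 mm, e = 19 mm; θ ← 0°
rotate_crank_by(-58°): θ ← 0° -58° = -58°
rotate_crank_by(-23°): θ ← -58° -23° = -81°
rotate_crank_by(-49°): θ ← -81° -49° = -130°
crank pin P = (r cos θ, r sin θ) = (-20.569204, -24.513422)
h = r sin θ − e = -24.513422 − 19 = -43.513422
x = r cos θ + √(L² − h²) = -20.569204 + √(48841.0 − 1893.4179) = -20.569204 + 216.673907 = 196.104704

196.1047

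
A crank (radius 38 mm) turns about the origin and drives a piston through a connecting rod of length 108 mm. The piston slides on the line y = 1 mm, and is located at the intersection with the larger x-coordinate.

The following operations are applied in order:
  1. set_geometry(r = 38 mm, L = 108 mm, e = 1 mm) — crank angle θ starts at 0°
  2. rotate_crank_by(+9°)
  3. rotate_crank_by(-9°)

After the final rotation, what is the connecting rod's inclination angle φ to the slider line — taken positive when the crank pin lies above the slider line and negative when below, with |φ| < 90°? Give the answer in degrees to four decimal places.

-0.5305

set_geometry: r = 38 mm, L = 108 mm, e = 1 mm; θ ← 0°
rotate_crank_by(+9°): θ ← 0° +9° = 9°
rotate_crank_by(-9°): θ ← 9° -9° = 0°
crank pin P = (r cos θ, r sin θ) = (38.000000, 0.000000)
h = r sin θ − e = 0.000000 − 1 = -1.000000
sin φ = h / L = -1.000000 / 108 = -0.00925926
φ = arcsin(-0.00925926) = -0.530524°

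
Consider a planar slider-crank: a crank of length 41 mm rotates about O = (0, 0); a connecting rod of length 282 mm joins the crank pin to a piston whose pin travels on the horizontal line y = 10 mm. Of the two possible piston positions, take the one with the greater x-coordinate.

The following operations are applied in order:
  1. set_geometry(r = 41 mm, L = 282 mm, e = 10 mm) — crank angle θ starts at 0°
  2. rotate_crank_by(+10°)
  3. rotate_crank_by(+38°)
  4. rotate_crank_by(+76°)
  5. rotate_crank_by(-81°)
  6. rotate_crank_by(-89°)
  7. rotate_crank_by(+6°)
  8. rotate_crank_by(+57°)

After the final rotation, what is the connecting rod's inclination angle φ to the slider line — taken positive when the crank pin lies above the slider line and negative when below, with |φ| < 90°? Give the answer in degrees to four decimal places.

0.4038

set_geometry: r = 41 mm, L = 282 mm, e = 10 mm; θ ← 0°
rotate_crank_by(+10°): θ ← 0° +10° = 10°
rotate_crank_by(+38°): θ ← 10° +38° = 48°
rotate_crank_by(+76°): θ ← 48° +76° = 124°
rotate_crank_by(-81°): θ ← 124° -81° = 43°
rotate_crank_by(-89°): θ ← 43° -89° = -46°
rotate_crank_by(+6°): θ ← -46° +6° = -40°
rotate_crank_by(+57°): θ ← -40° +57° = 17°
crank pin P = (r cos θ, r sin θ) = (39.208495, 11.987240)
h = r sin θ − e = 11.987240 − 10 = 1.987240
sin φ = h / L = 1.987240 / 282 = 0.00704695
φ = arcsin(0.00704695) = 0.403764°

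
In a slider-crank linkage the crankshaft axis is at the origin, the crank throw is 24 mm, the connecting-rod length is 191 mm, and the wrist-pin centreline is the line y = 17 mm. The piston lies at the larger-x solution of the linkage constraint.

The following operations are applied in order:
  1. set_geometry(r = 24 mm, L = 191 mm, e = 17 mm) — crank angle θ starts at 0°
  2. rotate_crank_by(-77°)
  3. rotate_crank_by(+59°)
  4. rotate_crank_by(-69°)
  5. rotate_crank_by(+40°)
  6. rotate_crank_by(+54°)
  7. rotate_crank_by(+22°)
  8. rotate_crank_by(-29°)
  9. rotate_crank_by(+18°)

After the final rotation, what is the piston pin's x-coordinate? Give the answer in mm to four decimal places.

213.5848

set_geometry: r = 24 mm, L = 191 mm, e = 17 mm; θ ← 0°
rotate_crank_by(-77°): θ ← 0° -77° = -77°
rotate_crank_by(+59°): θ ← -77° +59° = -18°
rotate_crank_by(-69°): θ ← -18° -69° = -87°
rotate_crank_by(+40°): θ ← -87° +40° = -47°
rotate_crank_by(+54°): θ ← -47° +54° = 7°
rotate_crank_by(+22°): θ ← 7° +22° = 29°
rotate_crank_by(-29°): θ ← 29° -29° = 0°
rotate_crank_by(+18°): θ ← 0° +18° = 18°
crank pin P = (r cos θ, r sin θ) = (22.825356, 7.416408)
h = r sin θ − e = 7.416408 − 17 = -9.583592
x = r cos θ + √(L² − h²) = 22.825356 + √(36481.0 − 91.8452) = 22.825356 + 190.759416 = 213.584772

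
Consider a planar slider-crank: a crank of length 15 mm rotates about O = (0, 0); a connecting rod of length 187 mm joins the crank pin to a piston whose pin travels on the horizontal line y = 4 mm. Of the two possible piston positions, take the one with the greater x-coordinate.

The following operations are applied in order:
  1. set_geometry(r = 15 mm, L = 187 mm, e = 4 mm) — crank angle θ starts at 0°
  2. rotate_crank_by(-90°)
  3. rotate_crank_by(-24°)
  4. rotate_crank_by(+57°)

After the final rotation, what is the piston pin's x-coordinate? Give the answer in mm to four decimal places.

194.4331

set_geometry: r = 15 mm, L = 187 mm, e = 4 mm; θ ← 0°
rotate_crank_by(-90°): θ ← 0° -90° = -90°
rotate_crank_by(-24°): θ ← -90° -24° = -114°
rotate_crank_by(+57°): θ ← -114° +57° = -57°
crank pin P = (r cos θ, r sin θ) = (8.169586, -12.580059)
h = r sin θ − e = -12.580059 − 4 = -16.580059
x = r cos θ + √(L² − h²) = 8.169586 + √(34969.0 − 274.8983) = 8.169586 + 186.263527 = 194.433113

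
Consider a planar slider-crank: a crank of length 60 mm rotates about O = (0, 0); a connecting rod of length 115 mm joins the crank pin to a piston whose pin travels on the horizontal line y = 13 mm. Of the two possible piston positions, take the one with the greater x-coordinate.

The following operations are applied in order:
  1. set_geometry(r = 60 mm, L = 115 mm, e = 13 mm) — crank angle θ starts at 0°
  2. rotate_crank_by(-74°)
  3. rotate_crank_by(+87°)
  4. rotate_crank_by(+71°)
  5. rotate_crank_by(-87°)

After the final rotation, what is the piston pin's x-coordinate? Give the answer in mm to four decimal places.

173.7795

set_geometry: r = 60 mm, L = 115 mm, e = 13 mm; θ ← 0°
rotate_crank_by(-74°): θ ← 0° -74° = -74°
rotate_crank_by(+87°): θ ← -74° +87° = 13°
rotate_crank_by(+71°): θ ← 13° +71° = 84°
rotate_crank_by(-87°): θ ← 84° -87° = -3°
crank pin P = (r cos θ, r sin θ) = (59.917772, -3.140157)
h = r sin θ − e = -3.140157 − 13 = -16.140157
x = r cos θ + √(L² − h²) = 59.917772 + √(13225.0 − 260.5047) = 59.917772 + 113.861738 = 173.779510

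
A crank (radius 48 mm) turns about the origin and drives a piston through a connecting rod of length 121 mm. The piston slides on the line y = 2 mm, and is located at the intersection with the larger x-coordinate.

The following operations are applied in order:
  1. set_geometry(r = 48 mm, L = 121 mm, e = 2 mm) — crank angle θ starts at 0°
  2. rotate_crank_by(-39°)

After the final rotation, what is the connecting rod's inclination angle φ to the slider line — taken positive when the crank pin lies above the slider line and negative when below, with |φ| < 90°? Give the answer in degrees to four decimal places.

-15.4369

set_geometry: r = 48 mm, L = 121 mm, e = 2 mm; θ ← 0°
rotate_crank_by(-39°): θ ← 0° -39° = -39°
crank pin P = (r cos θ, r sin θ) = (37.303006, -30.207379)
h = r sin θ − e = -30.207379 − 2 = -32.207379
sin φ = h / L = -32.207379 / 121 = -0.26617668
φ = arcsin(-0.26617668) = -15.436883°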